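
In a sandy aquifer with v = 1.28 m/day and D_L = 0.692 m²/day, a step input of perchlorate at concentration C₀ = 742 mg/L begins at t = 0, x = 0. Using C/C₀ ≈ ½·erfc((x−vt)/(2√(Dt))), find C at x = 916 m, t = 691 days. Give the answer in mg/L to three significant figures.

For a continuous step input, C/C₀ ≈ ½·erfc((x−vt)/(2√(Dt))).
vt = 1.28 × 691 = 884.48 m and 2√(Dt) = 2√(0.692 × 691) = 43.73 m.
Argument (x−vt)/(2√(Dt)) = (916 − 884.48)/43.73 = 0.7208; ½·erfc(0.7208) = 0.1540.
C = 742 × 0.1540 = 114 mg/L.

114 mg/L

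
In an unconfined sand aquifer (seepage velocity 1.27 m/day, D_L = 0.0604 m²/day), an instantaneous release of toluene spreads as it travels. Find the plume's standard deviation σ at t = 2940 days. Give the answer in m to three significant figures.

18.8 m

Dispersive spreading gives a Gaussian with σ² = 2Dt; advection only shifts the center.
σ = √(2 × 0.0604 × 2940) = 18.8 m.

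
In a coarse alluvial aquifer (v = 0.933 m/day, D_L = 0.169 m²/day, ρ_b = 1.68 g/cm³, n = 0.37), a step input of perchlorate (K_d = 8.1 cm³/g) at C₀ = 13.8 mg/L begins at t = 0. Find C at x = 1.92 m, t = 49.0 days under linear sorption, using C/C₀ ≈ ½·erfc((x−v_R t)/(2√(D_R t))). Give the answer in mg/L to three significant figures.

Retardation factor R = 1 + ρ_b·K_d/n = 1 + 1.68 × 8.1/0.37 = 37.78.
Sorption retards both mechanisms: v_R = v/R = 0.02470 m/day, D_R = D/R = 0.004473 m²/day.
v_R·t = 0.02470 × 49.0 = 1.2103 m; 2√(D_R t) = 0.9363 m; argument = (1.92 − 1.2103)/0.9363 = 0.7580.
C = C₀ × ½·erfc(0.7580) = 13.8 × 0.1419 = 1.96 mg/L.

1.96 mg/L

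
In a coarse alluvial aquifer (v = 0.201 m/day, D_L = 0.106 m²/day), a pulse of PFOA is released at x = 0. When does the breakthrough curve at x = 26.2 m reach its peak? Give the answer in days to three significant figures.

For the 1D instantaneous-source solution, setting ∂C/∂t = 0 at fixed x gives v²t² + 2Dt − x² = 0, so t = (√(D² + v²x²) − D)/v².
√(D² + v²x²) = √(0.106² + 0.201² × 26.2²) = 5.267; v² = 0.040401.
t = (5.267 − 0.106)/0.040401 = 128 days (vs. the pure-advection estimate x/v = 130 d).

128 days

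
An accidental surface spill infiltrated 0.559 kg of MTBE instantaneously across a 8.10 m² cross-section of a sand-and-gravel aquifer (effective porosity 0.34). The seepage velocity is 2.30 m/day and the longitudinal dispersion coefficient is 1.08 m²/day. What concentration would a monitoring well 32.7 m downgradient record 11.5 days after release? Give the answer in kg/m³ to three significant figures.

0.00740 kg/m³

For an instantaneous plane source, C(x,t) = M/(n_e·A·√(4πDt)) · exp(−(x−vt)²/(4Dt)), with n_e·A the pore (flow) area.
Plume center vt = 2.30 × 11.5 = 26.45 m, so the well at 32.7 m is 6.25 m downgradient of the peak.
√(4πDt) = 12.49 m, giving peak height M/(n_e·A·√(4πDt)) = 0.559/(0.34 × 8.10 × 12.49) = 0.01625 kg/m³.
(x−vt)²/(4Dt) = (6.25)²/(4 × 1.08 × 11.5) = 0.7863; exp(−0.7863) = 0.4555.
C = 0.01625 × 0.4555 = 0.00740 kg/m³.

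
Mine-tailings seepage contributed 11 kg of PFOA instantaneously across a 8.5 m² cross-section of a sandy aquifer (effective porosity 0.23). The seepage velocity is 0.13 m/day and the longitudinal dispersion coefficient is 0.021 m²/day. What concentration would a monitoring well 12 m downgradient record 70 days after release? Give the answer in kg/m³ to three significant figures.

For an instantaneous plane source, C(x,t) = M/(n_e·A·√(4πDt)) · exp(−(x−vt)²/(4Dt)), with n_e·A the pore (flow) area.
Plume center vt = 0.13 × 70 = 9.1 m, so the well at 12 m is 2.9 m downgradient of the peak.
√(4πDt) = 4.298 m, giving peak height M/(n_e·A·√(4πDt)) = 11/(0.23 × 8.5 × 4.298) = 1.309 kg/m³.
(x−vt)²/(4Dt) = (2.9)²/(4 × 0.021 × 70) = 1.430; exp(−1.430) = 0.2393.
C = 1.309 × 0.2393 = 0.313 kg/m³.

0.313 kg/m³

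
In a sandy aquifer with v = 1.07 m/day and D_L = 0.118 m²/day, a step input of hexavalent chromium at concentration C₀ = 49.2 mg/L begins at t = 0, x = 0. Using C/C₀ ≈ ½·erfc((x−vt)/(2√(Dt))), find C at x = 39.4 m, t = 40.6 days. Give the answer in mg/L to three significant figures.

44.5 mg/L

For a continuous step input, C/C₀ ≈ ½·erfc((x−vt)/(2√(Dt))).
vt = 1.07 × 40.6 = 43.442 m and 2√(Dt) = 2√(0.118 × 40.6) = 4.378 m.
Argument (x−vt)/(2√(Dt)) = (39.4 − 43.442)/4.378 = -0.9233; ½·erfc(-0.9233) = 0.9042.
C = 49.2 × 0.9042 = 44.5 mg/L.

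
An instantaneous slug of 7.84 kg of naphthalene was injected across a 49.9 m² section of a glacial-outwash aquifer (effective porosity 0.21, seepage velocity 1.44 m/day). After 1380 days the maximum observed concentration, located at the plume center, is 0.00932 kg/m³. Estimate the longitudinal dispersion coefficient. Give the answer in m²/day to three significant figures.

0.372 m²/day

At the plume center C_max = M/(n_e·A·√(4πDt)), so D = M²/(4πt·(n_e·A·C_max)²).
n_e·A·C_max = 0.21 × 49.9 × 0.00932 = 0.09766 kg/m.
D = 7.84²/(4π × 1380 × 0.09766²) = 0.372 m²/day.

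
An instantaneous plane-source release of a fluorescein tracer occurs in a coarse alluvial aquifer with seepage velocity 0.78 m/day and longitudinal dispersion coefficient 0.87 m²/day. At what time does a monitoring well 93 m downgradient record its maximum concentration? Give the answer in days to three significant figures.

118 days

For the 1D instantaneous-source solution, setting ∂C/∂t = 0 at fixed x gives v²t² + 2Dt − x² = 0, so t = (√(D² + v²x²) − D)/v².
√(D² + v²x²) = √(0.87² + 0.78² × 93²) = 72.55; v² = 0.6084.
t = (72.55 − 0.87)/0.6084 = 118 days (vs. the pure-advection estimate x/v = 119 d).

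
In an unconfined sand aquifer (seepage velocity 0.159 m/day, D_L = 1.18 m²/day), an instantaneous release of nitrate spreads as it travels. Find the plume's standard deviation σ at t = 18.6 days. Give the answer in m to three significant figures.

Dispersive spreading gives a Gaussian with σ² = 2Dt; advection only shifts the center.
σ = √(2 × 1.18 × 18.6) = 6.63 m.

6.63 m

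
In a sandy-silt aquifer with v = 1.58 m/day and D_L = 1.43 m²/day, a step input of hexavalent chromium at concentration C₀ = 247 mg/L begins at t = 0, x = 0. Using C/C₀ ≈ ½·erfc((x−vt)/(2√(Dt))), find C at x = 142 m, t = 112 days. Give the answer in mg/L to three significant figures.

For a continuous step input, C/C₀ ≈ ½·erfc((x−vt)/(2√(Dt))).
vt = 1.58 × 112 = 176.96 m and 2√(Dt) = 2√(1.43 × 112) = 25.31 m.
Argument (x−vt)/(2√(Dt)) = (142 − 176.96)/25.31 = -1.381; ½·erfc(-1.381) = 0.9746.
C = 247 × 0.9746 = 241 mg/L.

241 mg/L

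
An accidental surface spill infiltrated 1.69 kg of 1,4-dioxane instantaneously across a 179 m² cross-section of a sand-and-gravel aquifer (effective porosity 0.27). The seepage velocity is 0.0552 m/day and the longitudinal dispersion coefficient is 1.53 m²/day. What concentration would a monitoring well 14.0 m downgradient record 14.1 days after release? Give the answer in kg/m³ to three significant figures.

0.000280 kg/m³

For an instantaneous plane source, C(x,t) = M/(n_e·A·√(4πDt)) · exp(−(x−vt)²/(4Dt)), with n_e·A the pore (flow) area.
Plume center vt = 0.0552 × 14.1 = 0.77832 m, so the well at 14.0 m is 13.22168 m downgradient of the peak.
√(4πDt) = 16.46 m, giving peak height M/(n_e·A·√(4πDt)) = 1.69/(0.27 × 179 × 16.46) = 0.002124 kg/m³.
(x−vt)²/(4Dt) = (13.22168)²/(4 × 1.53 × 14.1) = 2.026; exp(−2.026) = 0.1319.
C = 0.002124 × 0.1319 = 0.000280 kg/m³.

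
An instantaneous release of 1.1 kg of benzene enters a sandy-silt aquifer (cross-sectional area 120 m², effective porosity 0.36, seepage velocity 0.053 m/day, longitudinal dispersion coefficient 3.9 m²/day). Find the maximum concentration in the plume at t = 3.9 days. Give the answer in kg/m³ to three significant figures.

The peak of an instantaneous 1D plume sits at x = vt; there the Gaussian factor is 1 and C_max = M/(n_e·A·√(4πDt)), where n_e·A is the pore area the mass is dissolved in.
√(4πDt) = √(4π × 3.9 × 3.9) = 13.83 m, so C_max = 1.1/(0.36 × 120 × 13.83) = 0.00184 kg/m³.

0.00184 kg/m³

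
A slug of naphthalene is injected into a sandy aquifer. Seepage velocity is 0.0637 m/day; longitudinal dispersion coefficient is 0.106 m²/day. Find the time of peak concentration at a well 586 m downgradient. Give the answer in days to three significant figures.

For the 1D instantaneous-source solution, setting ∂C/∂t = 0 at fixed x gives v²t² + 2Dt − x² = 0, so t = (√(D² + v²x²) − D)/v².
√(D² + v²x²) = √(0.106² + 0.0637² × 586²) = 37.33; v² = 0.00405769.
t = (37.33 − 0.106)/0.00405769 = 9170 days (vs. the pure-advection estimate x/v = 9200 d).

9170 days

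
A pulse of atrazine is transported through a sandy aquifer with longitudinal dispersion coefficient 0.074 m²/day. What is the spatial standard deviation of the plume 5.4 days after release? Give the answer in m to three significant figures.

Dispersive spreading gives a Gaussian with σ² = 2Dt; advection only shifts the center.
σ = √(2 × 0.074 × 5.4) = 0.894 m.

0.894 m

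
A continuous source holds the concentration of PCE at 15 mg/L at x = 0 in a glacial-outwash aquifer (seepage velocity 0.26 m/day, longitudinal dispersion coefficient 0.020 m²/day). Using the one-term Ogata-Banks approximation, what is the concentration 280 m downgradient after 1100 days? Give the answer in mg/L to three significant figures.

12.3 mg/L

For a continuous step input, C/C₀ ≈ ½·erfc((x−vt)/(2√(Dt))).
vt = 0.26 × 1100 = 286 m and 2√(Dt) = 2√(0.020 × 1100) = 9.381 m.
Argument (x−vt)/(2√(Dt)) = (280 − 286)/9.381 = -0.6396; ½·erfc(-0.6396) = 0.8171.
C = 15 × 0.8171 = 12.3 mg/L.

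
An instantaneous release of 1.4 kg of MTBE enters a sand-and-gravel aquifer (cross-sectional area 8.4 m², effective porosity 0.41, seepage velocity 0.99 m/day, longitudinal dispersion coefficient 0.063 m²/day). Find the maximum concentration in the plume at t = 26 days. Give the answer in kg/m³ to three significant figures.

The peak of an instantaneous 1D plume sits at x = vt; there the Gaussian factor is 1 and C_max = M/(n_e·A·√(4πDt)), where n_e·A is the pore area the mass is dissolved in.
√(4πDt) = √(4π × 0.063 × 26) = 4.537 m, so C_max = 1.4/(0.41 × 8.4 × 4.537) = 0.0896 kg/m³.

0.0896 kg/m³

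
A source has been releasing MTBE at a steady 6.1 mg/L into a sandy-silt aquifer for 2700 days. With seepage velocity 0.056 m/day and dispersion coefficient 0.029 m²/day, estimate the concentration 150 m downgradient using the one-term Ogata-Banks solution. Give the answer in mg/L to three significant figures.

3.28 mg/L

For a continuous step input, C/C₀ ≈ ½·erfc((x−vt)/(2√(Dt))).
vt = 0.056 × 2700 = 151.2 m and 2√(Dt) = 2√(0.029 × 2700) = 17.70 m.
Argument (x−vt)/(2√(Dt)) = (150 − 151.2)/17.70 = -0.06780; ½·erfc(-0.06780) = 0.5382.
C = 6.1 × 0.5382 = 3.28 mg/L.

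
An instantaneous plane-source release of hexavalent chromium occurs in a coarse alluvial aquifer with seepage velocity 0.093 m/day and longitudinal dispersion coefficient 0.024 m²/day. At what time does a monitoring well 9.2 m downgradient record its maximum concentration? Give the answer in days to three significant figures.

For the 1D instantaneous-source solution, setting ∂C/∂t = 0 at fixed x gives v²t² + 2Dt − x² = 0, so t = (√(D² + v²x²) − D)/v².
√(D² + v²x²) = √(0.024² + 0.093² × 9.2²) = 0.8559; v² = 0.008649.
t = (0.8559 − 0.024)/0.008649 = 96.2 days (vs. the pure-advection estimate x/v = 98.9 d).

96.2 days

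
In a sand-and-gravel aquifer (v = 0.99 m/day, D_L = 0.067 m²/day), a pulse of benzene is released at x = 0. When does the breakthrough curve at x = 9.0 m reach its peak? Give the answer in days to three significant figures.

9.02 days

For the 1D instantaneous-source solution, setting ∂C/∂t = 0 at fixed x gives v²t² + 2Dt − x² = 0, so t = (√(D² + v²x²) − D)/v².
√(D² + v²x²) = √(0.067² + 0.99² × 9.0²) = 8.910; v² = 0.9801.
t = (8.910 − 0.067)/0.9801 = 9.02 days (vs. the pure-advection estimate x/v = 9.09 d).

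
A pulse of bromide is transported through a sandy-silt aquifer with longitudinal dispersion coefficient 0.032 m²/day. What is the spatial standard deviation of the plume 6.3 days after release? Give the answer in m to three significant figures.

Dispersive spreading gives a Gaussian with σ² = 2Dt; advection only shifts the center.
σ = √(2 × 0.032 × 6.3) = 0.635 m.

0.635 m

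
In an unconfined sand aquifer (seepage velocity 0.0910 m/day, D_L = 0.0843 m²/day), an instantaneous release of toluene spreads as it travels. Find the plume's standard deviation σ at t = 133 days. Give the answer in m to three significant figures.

4.74 m

Dispersive spreading gives a Gaussian with σ² = 2Dt; advection only shifts the center.
σ = √(2 × 0.0843 × 133) = 4.74 m.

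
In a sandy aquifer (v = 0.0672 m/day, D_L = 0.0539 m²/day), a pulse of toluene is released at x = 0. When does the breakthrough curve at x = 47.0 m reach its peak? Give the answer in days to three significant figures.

688 days

For the 1D instantaneous-source solution, setting ∂C/∂t = 0 at fixed x gives v²t² + 2Dt − x² = 0, so t = (√(D² + v²x²) − D)/v².
√(D² + v²x²) = √(0.0539² + 0.0672² × 47.0²) = 3.159; v² = 0.00451584.
t = (3.159 − 0.0539)/0.00451584 = 688 days (vs. the pure-advection estimate x/v = 699 d).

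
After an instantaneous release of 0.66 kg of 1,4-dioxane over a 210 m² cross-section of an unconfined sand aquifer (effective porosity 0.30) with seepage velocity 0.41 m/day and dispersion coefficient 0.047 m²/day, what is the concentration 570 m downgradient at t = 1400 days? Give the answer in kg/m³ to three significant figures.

For an instantaneous plane source, C(x,t) = M/(n_e·A·√(4πDt)) · exp(−(x−vt)²/(4Dt)), with n_e·A the pore (flow) area.
Plume center vt = 0.41 × 1400 = 574 m, so the well at 570 m is 4 m upgradient of the peak.
√(4πDt) = 28.76 m, giving peak height M/(n_e·A·√(4πDt)) = 0.66/(0.30 × 210 × 28.76) = 0.0003643 kg/m³.
(x−vt)²/(4Dt) = (-4)²/(4 × 0.047 × 1400) = 0.06079; exp(−0.06079) = 0.9410.
C = 0.0003643 × 0.9410 = 0.000343 kg/m³.

0.000343 kg/m³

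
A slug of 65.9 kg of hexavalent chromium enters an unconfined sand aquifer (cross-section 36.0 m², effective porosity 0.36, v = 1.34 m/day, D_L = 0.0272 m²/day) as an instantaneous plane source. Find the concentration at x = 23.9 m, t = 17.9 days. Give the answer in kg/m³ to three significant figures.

2.05 kg/m³

For an instantaneous plane source, C(x,t) = M/(n_e·A·√(4πDt)) · exp(−(x−vt)²/(4Dt)), with n_e·A the pore (flow) area.
Plume center vt = 1.34 × 17.9 = 23.986 m, so the well at 23.9 m is 0.086 m upgradient of the peak.
√(4πDt) = 2.474 m, giving peak height M/(n_e·A·√(4πDt)) = 65.9/(0.36 × 36.0 × 2.474) = 2.055 kg/m³.
(x−vt)²/(4Dt) = (-0.086)²/(4 × 0.0272 × 17.9) = 0.003798; exp(−0.003798) = 0.9962.
C = 2.055 × 0.9962 = 2.05 kg/m³.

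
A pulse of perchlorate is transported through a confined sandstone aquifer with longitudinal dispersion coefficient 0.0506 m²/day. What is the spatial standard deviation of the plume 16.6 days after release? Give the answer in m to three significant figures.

Dispersive spreading gives a Gaussian with σ² = 2Dt; advection only shifts the center.
σ = √(2 × 0.0506 × 16.6) = 1.30 m.

1.30 m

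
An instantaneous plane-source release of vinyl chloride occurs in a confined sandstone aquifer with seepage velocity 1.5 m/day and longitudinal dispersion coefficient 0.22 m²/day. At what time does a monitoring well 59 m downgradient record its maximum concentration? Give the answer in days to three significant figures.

For the 1D instantaneous-source solution, setting ∂C/∂t = 0 at fixed x gives v²t² + 2Dt − x² = 0, so t = (√(D² + v²x²) − D)/v².
√(D² + v²x²) = √(0.22² + 1.5² × 59²) = 88.50; v² = 2.25.
t = (88.50 − 0.22)/2.25 = 39.2 days (vs. the pure-advection estimate x/v = 39.3 d).

39.2 days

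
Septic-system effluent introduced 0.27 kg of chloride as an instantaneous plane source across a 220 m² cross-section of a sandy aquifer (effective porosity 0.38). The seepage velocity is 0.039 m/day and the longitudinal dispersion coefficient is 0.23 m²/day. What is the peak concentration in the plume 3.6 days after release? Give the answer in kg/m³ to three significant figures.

0.00100 kg/m³

The peak of an instantaneous 1D plume sits at x = vt; there the Gaussian factor is 1 and C_max = M/(n_e·A·√(4πDt)), where n_e·A is the pore area the mass is dissolved in.
√(4πDt) = √(4π × 0.23 × 3.6) = 3.226 m, so C_max = 0.27/(0.38 × 220 × 3.226) = 0.00100 kg/m³.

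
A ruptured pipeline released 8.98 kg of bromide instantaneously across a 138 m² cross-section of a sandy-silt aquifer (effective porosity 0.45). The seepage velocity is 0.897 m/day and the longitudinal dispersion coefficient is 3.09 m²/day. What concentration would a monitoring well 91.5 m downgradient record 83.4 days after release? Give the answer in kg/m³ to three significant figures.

For an instantaneous plane source, C(x,t) = M/(n_e·A·√(4πDt)) · exp(−(x−vt)²/(4Dt)), with n_e·A the pore (flow) area.
Plume center vt = 0.897 × 83.4 = 74.8098 m, so the well at 91.5 m is 16.6902 m downgradient of the peak.
√(4πDt) = 56.91 m, giving peak height M/(n_e·A·√(4πDt)) = 8.98/(0.45 × 138 × 56.91) = 0.002541 kg/m³.
(x−vt)²/(4Dt) = (16.6902)²/(4 × 3.09 × 83.4) = 0.2702; exp(−0.2702) = 0.7632.
C = 0.002541 × 0.7632 = 0.00194 kg/m³.

0.00194 kg/m³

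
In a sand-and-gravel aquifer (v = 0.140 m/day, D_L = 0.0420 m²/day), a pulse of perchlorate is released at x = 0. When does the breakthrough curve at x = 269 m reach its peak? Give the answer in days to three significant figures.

1920 days

For the 1D instantaneous-source solution, setting ∂C/∂t = 0 at fixed x gives v²t² + 2Dt − x² = 0, so t = (√(D² + v²x²) − D)/v².
√(D² + v²x²) = √(0.0420² + 0.140² × 269²) = 37.66; v² = 0.0196.
t = (37.66 − 0.0420)/0.0196 = 1920 days (vs. the pure-advection estimate x/v = 1920 d).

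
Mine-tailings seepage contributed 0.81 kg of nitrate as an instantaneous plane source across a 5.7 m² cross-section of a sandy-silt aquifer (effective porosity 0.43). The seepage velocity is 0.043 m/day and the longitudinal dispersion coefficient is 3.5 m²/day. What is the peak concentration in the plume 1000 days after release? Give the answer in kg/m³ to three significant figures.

The peak of an instantaneous 1D plume sits at x = vt; there the Gaussian factor is 1 and C_max = M/(n_e·A·√(4πDt)), where n_e·A is the pore area the mass is dissolved in.
√(4πDt) = √(4π × 3.5 × 1000) = 209.7 m, so C_max = 0.81/(0.43 × 5.7 × 209.7) = 0.00158 kg/m³.

0.00158 kg/m³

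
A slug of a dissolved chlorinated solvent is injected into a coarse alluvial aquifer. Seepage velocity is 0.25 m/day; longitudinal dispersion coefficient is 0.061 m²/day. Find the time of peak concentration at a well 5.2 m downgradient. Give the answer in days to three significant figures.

19.8 days

For the 1D instantaneous-source solution, setting ∂C/∂t = 0 at fixed x gives v²t² + 2Dt − x² = 0, so t = (√(D² + v²x²) − D)/v².
√(D² + v²x²) = √(0.061² + 0.25² × 5.2²) = 1.301; v² = 0.0625.
t = (1.301 − 0.061)/0.0625 = 19.8 days (vs. the pure-advection estimate x/v = 20.8 d).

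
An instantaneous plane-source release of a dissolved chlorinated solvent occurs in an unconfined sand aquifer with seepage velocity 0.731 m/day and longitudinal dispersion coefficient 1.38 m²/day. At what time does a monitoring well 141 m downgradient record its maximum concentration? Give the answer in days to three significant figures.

190 days

For the 1D instantaneous-source solution, setting ∂C/∂t = 0 at fixed x gives v²t² + 2Dt − x² = 0, so t = (√(D² + v²x²) − D)/v².
√(D² + v²x²) = √(1.38² + 0.731² × 141²) = 103.1; v² = 0.534361.
t = (103.1 − 1.38)/0.534361 = 190 days (vs. the pure-advection estimate x/v = 193 d).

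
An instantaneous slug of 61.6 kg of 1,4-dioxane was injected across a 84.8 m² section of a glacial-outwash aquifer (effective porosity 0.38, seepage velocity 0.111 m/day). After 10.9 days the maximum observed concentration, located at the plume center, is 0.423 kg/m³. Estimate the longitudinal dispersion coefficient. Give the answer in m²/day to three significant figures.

0.149 m²/day

At the plume center C_max = M/(n_e·A·√(4πDt)), so D = M²/(4πt·(n_e·A·C_max)²).
n_e·A·C_max = 0.38 × 84.8 × 0.423 = 13.63 kg/m.
D = 61.6²/(4π × 10.9 × 13.63²) = 0.149 m²/day.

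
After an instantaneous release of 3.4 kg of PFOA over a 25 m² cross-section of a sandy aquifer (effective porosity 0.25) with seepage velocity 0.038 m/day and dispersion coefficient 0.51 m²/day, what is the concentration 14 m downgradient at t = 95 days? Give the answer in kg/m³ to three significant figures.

0.0126 kg/m³

For an instantaneous plane source, C(x,t) = M/(n_e·A·√(4πDt)) · exp(−(x−vt)²/(4Dt)), with n_e·A the pore (flow) area.
Plume center vt = 0.038 × 95 = 3.61 m, so the well at 14 m is 10.39 m downgradient of the peak.
√(4πDt) = 24.67 m, giving peak height M/(n_e·A·√(4πDt)) = 3.4/(0.25 × 25 × 24.67) = 0.02205 kg/m³.
(x−vt)²/(4Dt) = (10.39)²/(4 × 0.51 × 95) = 0.5570; exp(−0.5570) = 0.5729.
C = 0.02205 × 0.5729 = 0.0126 kg/m³.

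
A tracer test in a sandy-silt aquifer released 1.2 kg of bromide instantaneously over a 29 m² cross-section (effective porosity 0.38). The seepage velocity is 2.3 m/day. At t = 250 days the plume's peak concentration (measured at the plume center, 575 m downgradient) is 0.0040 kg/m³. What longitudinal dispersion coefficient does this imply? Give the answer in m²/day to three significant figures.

At the plume center C_max = M/(n_e·A·√(4πDt)), so D = M²/(4πt·(n_e·A·C_max)²).
n_e·A·C_max = 0.38 × 29 × 0.0040 = 0.04408 kg/m.
D = 1.2²/(4π × 250 × 0.04408²) = 0.236 m²/day.

0.236 m²/day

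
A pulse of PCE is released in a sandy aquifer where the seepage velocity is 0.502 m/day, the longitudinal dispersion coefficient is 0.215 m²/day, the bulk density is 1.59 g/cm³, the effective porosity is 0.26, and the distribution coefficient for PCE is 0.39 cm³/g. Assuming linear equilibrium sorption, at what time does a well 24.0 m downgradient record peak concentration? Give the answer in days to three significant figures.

159 days

Retardation factor R = 1 + ρ_b·K_d/n = 1 + 1.59 × 0.39/0.26 = 3.385.
Sorption retards both mechanisms: v_R = v/R = 0.1483 m/day, D_R = D/R = 0.06352 m²/day.
Peak time from v_R²t² + 2D_R t − x² = 0: t = (√(D_R² + v_R²x²) − D_R)/v_R².
√(D_R² + v_R²x²) = √(0.06352² + 0.1483² × 24.0²) = 3.560; v_R² = 0.02199.
t = (3.560 − 0.06352)/0.02199 = 159 days.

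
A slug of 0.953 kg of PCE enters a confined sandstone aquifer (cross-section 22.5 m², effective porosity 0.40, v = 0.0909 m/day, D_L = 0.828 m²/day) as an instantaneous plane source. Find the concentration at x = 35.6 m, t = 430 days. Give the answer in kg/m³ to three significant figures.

For an instantaneous plane source, C(x,t) = M/(n_e·A·√(4πDt)) · exp(−(x−vt)²/(4Dt)), with n_e·A the pore (flow) area.
Plume center vt = 0.0909 × 430 = 39.087 m, so the well at 35.6 m is 3.487 m upgradient of the peak.
√(4πDt) = 66.89 m, giving peak height M/(n_e·A·√(4πDt)) = 0.953/(0.40 × 22.5 × 66.89) = 0.001583 kg/m³.
(x−vt)²/(4Dt) = (-3.487)²/(4 × 0.828 × 430) = 0.008538; exp(−0.008538) = 0.9915.
C = 0.001583 × 0.9915 = 0.00157 kg/m³.

0.00157 kg/m³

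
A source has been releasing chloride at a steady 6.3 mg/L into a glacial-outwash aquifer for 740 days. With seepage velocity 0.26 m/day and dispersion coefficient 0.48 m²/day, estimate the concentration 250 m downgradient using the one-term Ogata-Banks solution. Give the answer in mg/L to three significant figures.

For a continuous step input, C/C₀ ≈ ½·erfc((x−vt)/(2√(Dt))).
vt = 0.26 × 740 = 192.4 m and 2√(Dt) = 2√(0.48 × 740) = 37.69 m.
Argument (x−vt)/(2√(Dt)) = (250 − 192.4)/37.69 = 1.528; ½·erfc(1.528) = 0.01535.
C = 6.3 × 0.01535 = 0.0967 mg/L.

0.0967 mg/L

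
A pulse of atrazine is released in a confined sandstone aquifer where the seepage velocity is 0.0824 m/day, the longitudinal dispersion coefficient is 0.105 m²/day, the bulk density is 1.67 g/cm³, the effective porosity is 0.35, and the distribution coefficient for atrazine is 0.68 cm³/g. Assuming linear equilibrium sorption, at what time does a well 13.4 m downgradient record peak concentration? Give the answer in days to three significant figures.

Retardation factor R = 1 + ρ_b·K_d/n = 1 + 1.67 × 0.68/0.35 = 4.245.
Sorption retards both mechanisms: v_R = v/R = 0.01941 m/day, D_R = D/R = 0.02473 m²/day.
Peak time from v_R²t² + 2D_R t − x² = 0: t = (√(D_R² + v_R²x²) − D_R)/v_R².
√(D_R² + v_R²x²) = √(0.02473² + 0.01941² × 13.4²) = 0.2613; v_R² = 0.0003767.
t = (0.2613 − 0.02473)/0.0003767 = 628 days.

628 days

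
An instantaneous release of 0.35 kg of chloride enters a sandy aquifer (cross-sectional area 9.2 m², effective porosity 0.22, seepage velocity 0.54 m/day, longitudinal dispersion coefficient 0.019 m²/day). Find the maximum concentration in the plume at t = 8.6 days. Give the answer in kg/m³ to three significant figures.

0.121 kg/m³

The peak of an instantaneous 1D plume sits at x = vt; there the Gaussian factor is 1 and C_max = M/(n_e·A·√(4πDt)), where n_e·A is the pore area the mass is dissolved in.
√(4πDt) = √(4π × 0.019 × 8.6) = 1.433 m, so C_max = 0.35/(0.22 × 9.2 × 1.433) = 0.121 kg/m³.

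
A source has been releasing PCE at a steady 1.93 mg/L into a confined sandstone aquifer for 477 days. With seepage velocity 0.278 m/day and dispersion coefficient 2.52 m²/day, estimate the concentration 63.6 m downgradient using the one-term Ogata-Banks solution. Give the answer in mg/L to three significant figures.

1.78 mg/L

For a continuous step input, C/C₀ ≈ ½·erfc((x−vt)/(2√(Dt))).
vt = 0.278 × 477 = 132.606 m and 2√(Dt) = 2√(2.52 × 477) = 69.34 m.
Argument (x−vt)/(2√(Dt)) = (63.6 − 132.606)/69.34 = -0.9952; ½·erfc(-0.9952) = 0.9203.
C = 1.93 × 0.9203 = 1.78 mg/L.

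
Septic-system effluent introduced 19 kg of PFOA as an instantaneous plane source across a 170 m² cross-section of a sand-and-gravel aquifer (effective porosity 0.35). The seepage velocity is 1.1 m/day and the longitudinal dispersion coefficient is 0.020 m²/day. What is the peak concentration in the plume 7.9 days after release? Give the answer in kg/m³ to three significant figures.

0.227 kg/m³

The peak of an instantaneous 1D plume sits at x = vt; there the Gaussian factor is 1 and C_max = M/(n_e·A·√(4πDt)), where n_e·A is the pore area the mass is dissolved in.
√(4πDt) = √(4π × 0.020 × 7.9) = 1.409 m, so C_max = 19/(0.35 × 170 × 1.409) = 0.227 kg/m³.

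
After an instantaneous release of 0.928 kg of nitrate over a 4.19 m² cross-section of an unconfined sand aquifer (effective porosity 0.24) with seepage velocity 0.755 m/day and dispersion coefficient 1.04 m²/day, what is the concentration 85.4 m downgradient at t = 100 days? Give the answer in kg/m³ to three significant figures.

0.0202 kg/m³

For an instantaneous plane source, C(x,t) = M/(n_e·A·√(4πDt)) · exp(−(x−vt)²/(4Dt)), with n_e·A the pore (flow) area.
Plume center vt = 0.755 × 100 = 75.5 m, so the well at 85.4 m is 9.9 m downgradient of the peak.
√(4πDt) = 36.15 m, giving peak height M/(n_e·A·√(4πDt)) = 0.928/(0.24 × 4.19 × 36.15) = 0.02553 kg/m³.
(x−vt)²/(4Dt) = (9.9)²/(4 × 1.04 × 100) = 0.2356; exp(−0.2356) = 0.7901.
C = 0.02553 × 0.7901 = 0.0202 kg/m³.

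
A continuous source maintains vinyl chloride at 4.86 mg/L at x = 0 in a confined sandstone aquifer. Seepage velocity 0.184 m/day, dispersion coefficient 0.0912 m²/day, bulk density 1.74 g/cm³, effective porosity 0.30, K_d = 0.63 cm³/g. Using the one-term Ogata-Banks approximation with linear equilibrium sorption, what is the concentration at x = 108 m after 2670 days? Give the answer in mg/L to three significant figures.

1.97 mg/L

Retardation factor R = 1 + ρ_b·K_d/n = 1 + 1.74 × 0.63/0.30 = 4.654.
Sorption retards both mechanisms: v_R = v/R = 0.03954 m/day, D_R = D/R = 0.01960 m²/day.
v_R·t = 0.03954 × 2670 = 105.5718 m; 2√(D_R t) = 14.47 m; argument = (108 − 105.5718)/14.47 = 0.1678.
C = C₀ × ½·erfc(0.1678) = 4.86 × 0.4062 = 1.97 mg/L.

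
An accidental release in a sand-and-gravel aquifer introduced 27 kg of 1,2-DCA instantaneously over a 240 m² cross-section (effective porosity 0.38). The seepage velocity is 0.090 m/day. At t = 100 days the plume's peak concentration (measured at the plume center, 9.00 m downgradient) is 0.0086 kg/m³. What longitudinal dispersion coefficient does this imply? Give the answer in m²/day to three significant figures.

0.943 m²/day

At the plume center C_max = M/(n_e·A·√(4πDt)), so D = M²/(4πt·(n_e·A·C_max)²).
n_e·A·C_max = 0.38 × 240 × 0.0086 = 0.7843 kg/m.
D = 27²/(4π × 100 × 0.7843²) = 0.943 m²/day.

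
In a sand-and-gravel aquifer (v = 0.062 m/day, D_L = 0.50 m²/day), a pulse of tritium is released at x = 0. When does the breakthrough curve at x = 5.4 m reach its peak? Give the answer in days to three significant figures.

26.5 days

For the 1D instantaneous-source solution, setting ∂C/∂t = 0 at fixed x gives v²t² + 2Dt − x² = 0, so t = (√(D² + v²x²) − D)/v².
√(D² + v²x²) = √(0.50² + 0.062² × 5.4²) = 0.6017; v² = 0.003844.
t = (0.6017 − 0.50)/0.003844 = 26.5 days (vs. the pure-advection estimate x/v = 87.1 d).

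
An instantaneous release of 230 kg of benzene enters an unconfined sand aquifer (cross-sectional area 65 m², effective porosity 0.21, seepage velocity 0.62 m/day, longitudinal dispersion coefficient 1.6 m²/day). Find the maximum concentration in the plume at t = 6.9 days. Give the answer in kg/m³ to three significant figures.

The peak of an instantaneous 1D plume sits at x = vt; there the Gaussian factor is 1 and C_max = M/(n_e·A·√(4πDt)), where n_e·A is the pore area the mass is dissolved in.
√(4πDt) = √(4π × 1.6 × 6.9) = 11.78 m, so C_max = 230/(0.21 × 65 × 11.78) = 1.43 kg/m³.

1.43 kg/m³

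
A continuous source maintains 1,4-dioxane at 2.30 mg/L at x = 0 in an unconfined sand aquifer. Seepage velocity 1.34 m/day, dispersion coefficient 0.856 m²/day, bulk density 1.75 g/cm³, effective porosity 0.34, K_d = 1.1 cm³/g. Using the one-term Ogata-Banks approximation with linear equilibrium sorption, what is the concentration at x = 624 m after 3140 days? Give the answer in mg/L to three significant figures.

1.39 mg/L

Retardation factor R = 1 + ρ_b·K_d/n = 1 + 1.75 × 1.1/0.34 = 6.662.
Sorption retards both mechanisms: v_R = v/R = 0.2011 m/day, D_R = D/R = 0.1285 m²/day.
v_R·t = 0.2011 × 3140 = 631.454 m; 2√(D_R t) = 40.17 m; argument = (624 − 631.454)/40.17 = -0.1856.
C = C₀ × ½·erfc(-0.1856) = 2.30 × 0.6035 = 1.39 mg/L.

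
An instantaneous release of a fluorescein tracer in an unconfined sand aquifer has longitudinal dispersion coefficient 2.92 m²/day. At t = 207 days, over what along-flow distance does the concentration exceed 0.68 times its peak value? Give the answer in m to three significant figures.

61.1 m

The plume is Gaussian with σ = √(2Dt) = √(2 × 2.92 × 207) = 34.77 m.
C/C_peak = exp(−Δx²/(2σ²)) = 0.68 ⇒ Δx = σ·√(−2 ln 0.68) = 34.77 × 0.8783 = 30.54 m.
Width = 2Δx = 61.1 m.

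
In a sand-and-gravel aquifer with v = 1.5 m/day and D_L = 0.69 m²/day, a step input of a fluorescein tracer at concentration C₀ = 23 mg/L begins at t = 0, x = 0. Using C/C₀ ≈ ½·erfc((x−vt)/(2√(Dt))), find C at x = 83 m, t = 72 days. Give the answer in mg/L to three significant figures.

For a continuous step input, C/C₀ ≈ ½·erfc((x−vt)/(2√(Dt))).
vt = 1.5 × 72 = 108 m and 2√(Dt) = 2√(0.69 × 72) = 14.10 m.
Argument (x−vt)/(2√(Dt)) = (83 − 108)/14.10 = -1.773; ½·erfc(-1.773) = 0.9939.
C = 23 × 0.9939 = 22.9 mg/L.

22.9 mg/L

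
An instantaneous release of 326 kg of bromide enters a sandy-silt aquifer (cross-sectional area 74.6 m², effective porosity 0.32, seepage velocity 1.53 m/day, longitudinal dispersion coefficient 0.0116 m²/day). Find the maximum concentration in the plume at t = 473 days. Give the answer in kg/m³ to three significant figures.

The peak of an instantaneous 1D plume sits at x = vt; there the Gaussian factor is 1 and C_max = M/(n_e·A·√(4πDt)), where n_e·A is the pore area the mass is dissolved in.
√(4πDt) = √(4π × 0.0116 × 473) = 8.304 m, so C_max = 326/(0.32 × 74.6 × 8.304) = 1.64 kg/m³.

1.64 kg/m³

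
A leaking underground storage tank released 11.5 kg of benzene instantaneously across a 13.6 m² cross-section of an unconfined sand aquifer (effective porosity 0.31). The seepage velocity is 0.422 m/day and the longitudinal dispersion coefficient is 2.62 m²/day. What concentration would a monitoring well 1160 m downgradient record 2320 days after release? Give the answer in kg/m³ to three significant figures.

For an instantaneous plane source, C(x,t) = M/(n_e·A·√(4πDt)) · exp(−(x−vt)²/(4Dt)), with n_e·A the pore (flow) area.
Plume center vt = 0.422 × 2320 = 979.04 m, so the well at 1160 m is 180.96 m downgradient of the peak.
√(4πDt) = 276.4 m, giving peak height M/(n_e·A·√(4πDt)) = 11.5/(0.31 × 13.6 × 276.4) = 0.009869 kg/m³.
(x−vt)²/(4Dt) = (180.96)²/(4 × 2.62 × 2320) = 1.347; exp(−1.347) = 0.2600.
C = 0.009869 × 0.2600 = 0.00257 kg/m³.

0.00257 kg/m³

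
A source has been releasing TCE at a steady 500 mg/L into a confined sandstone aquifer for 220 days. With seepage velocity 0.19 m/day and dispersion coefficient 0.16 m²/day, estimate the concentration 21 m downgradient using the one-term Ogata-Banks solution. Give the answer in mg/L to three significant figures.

497 mg/L

For a continuous step input, C/C₀ ≈ ½·erfc((x−vt)/(2√(Dt))).
vt = 0.19 × 220 = 41.8 m and 2√(Dt) = 2√(0.16 × 220) = 11.87 m.
Argument (x−vt)/(2√(Dt)) = (21 − 41.8)/11.87 = -1.752; ½·erfc(-1.752) = 0.9934.
C = 500 × 0.9934 = 497 mg/L.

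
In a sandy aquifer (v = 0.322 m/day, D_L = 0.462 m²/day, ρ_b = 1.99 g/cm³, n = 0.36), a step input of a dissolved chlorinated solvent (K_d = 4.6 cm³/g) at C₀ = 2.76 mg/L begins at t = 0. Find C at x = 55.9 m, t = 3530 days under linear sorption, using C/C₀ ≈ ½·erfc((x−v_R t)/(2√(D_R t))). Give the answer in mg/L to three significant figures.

0.339 mg/L

Retardation factor R = 1 + ρ_b·K_d/n = 1 + 1.99 × 4.6/0.36 = 26.43.
Sorption retards both mechanisms: v_R = v/R = 0.01218 m/day, D_R = D/R = 0.01748 m²/day.
v_R·t = 0.01218 × 3530 = 42.9954 m; 2√(D_R t) = 15.71 m; argument = (55.9 − 42.9954)/15.71 = 0.8214.
C = C₀ × ½·erfc(0.8214) = 2.76 × 0.1227 = 0.339 mg/L.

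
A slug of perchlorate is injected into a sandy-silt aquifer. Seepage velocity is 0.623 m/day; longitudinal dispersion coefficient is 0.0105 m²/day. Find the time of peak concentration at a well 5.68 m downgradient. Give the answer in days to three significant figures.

For the 1D instantaneous-source solution, setting ∂C/∂t = 0 at fixed x gives v²t² + 2Dt − x² = 0, so t = (√(D² + v²x²) − D)/v².
√(D² + v²x²) = √(0.0105² + 0.623² × 5.68²) = 3.539; v² = 0.388129.
t = (3.539 − 0.0105)/0.388129 = 9.09 days (vs. the pure-advection estimate x/v = 9.12 d).

9.09 days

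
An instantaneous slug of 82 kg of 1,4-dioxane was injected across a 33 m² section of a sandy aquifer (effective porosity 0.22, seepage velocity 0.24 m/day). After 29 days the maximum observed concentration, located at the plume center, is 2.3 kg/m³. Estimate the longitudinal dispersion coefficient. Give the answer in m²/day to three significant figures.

0.0662 m²/day

At the plume center C_max = M/(n_e·A·√(4πDt)), so D = M²/(4πt·(n_e·A·C_max)²).
n_e·A·C_max = 0.22 × 33 × 2.3 = 16.70 kg/m.
D = 82²/(4π × 29 × 16.70²) = 0.0662 m²/day.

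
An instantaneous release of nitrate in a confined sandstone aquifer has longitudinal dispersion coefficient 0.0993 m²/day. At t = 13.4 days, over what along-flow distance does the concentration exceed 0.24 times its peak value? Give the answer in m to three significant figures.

5.51 m

The plume is Gaussian with σ = √(2Dt) = √(2 × 0.0993 × 13.4) = 1.631 m.
C/C_peak = exp(−Δx²/(2σ²)) = 0.24 ⇒ Δx = σ·√(−2 ln 0.24) = 1.631 × 1.689 = 2.755 m.
Width = 2Δx = 5.51 m.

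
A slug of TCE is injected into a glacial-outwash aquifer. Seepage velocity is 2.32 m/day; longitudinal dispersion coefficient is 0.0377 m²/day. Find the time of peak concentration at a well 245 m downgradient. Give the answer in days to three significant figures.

For the 1D instantaneous-source solution, setting ∂C/∂t = 0 at fixed x gives v²t² + 2Dt − x² = 0, so t = (√(D² + v²x²) − D)/v².
√(D² + v²x²) = √(0.0377² + 2.32² × 245²) = 568.4; v² = 5.3824.
t = (568.4 − 0.0377)/5.3824 = 106 days (vs. the pure-advection estimate x/v = 106 d).

106 days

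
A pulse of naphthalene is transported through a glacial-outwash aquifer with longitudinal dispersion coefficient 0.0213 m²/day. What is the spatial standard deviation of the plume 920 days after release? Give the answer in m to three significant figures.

6.26 m

Dispersive spreading gives a Gaussian with σ² = 2Dt; advection only shifts the center.
σ = √(2 × 0.0213 × 920) = 6.26 m.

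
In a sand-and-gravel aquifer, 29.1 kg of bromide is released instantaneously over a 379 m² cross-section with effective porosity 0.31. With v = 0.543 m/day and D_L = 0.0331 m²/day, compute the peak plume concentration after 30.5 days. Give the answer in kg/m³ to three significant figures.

The peak of an instantaneous 1D plume sits at x = vt; there the Gaussian factor is 1 and C_max = M/(n_e·A·√(4πDt)), where n_e·A is the pore area the mass is dissolved in.
√(4πDt) = √(4π × 0.0331 × 30.5) = 3.562 m, so C_max = 29.1/(0.31 × 379 × 3.562) = 0.0695 kg/m³.

0.0695 kg/m³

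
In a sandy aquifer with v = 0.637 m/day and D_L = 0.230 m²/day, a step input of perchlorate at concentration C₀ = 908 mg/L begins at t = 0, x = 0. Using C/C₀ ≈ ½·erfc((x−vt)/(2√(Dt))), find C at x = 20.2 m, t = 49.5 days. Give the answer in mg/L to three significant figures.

For a continuous step input, C/C₀ ≈ ½·erfc((x−vt)/(2√(Dt))).
vt = 0.637 × 49.5 = 31.5315 m and 2√(Dt) = 2√(0.230 × 49.5) = 6.748 m.
Argument (x−vt)/(2√(Dt)) = (20.2 − 31.5315)/6.748 = -1.679; ½·erfc(-1.679) = 0.9912.
C = 908 × 0.9912 = 900 mg/L.

900 mg/L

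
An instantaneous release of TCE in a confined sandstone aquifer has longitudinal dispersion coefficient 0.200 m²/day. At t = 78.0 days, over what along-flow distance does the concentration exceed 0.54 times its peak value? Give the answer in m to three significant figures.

The plume is Gaussian with σ = √(2Dt) = √(2 × 0.200 × 78.0) = 5.586 m.
C/C_peak = exp(−Δx²/(2σ²)) = 0.54 ⇒ Δx = σ·√(−2 ln 0.54) = 5.586 × 1.110 = 6.200 m.
Width = 2Δx = 12.4 m.

12.4 m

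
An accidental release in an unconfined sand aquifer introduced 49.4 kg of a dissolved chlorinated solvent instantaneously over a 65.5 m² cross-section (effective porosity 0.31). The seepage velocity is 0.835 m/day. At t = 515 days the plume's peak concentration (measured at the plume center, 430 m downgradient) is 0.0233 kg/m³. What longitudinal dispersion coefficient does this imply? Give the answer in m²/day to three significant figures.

At the plume center C_max = M/(n_e·A·√(4πDt)), so D = M²/(4πt·(n_e·A·C_max)²).
n_e·A·C_max = 0.31 × 65.5 × 0.0233 = 0.4731 kg/m.
D = 49.4²/(4π × 515 × 0.4731²) = 1.68 m²/day.

1.68 m²/day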